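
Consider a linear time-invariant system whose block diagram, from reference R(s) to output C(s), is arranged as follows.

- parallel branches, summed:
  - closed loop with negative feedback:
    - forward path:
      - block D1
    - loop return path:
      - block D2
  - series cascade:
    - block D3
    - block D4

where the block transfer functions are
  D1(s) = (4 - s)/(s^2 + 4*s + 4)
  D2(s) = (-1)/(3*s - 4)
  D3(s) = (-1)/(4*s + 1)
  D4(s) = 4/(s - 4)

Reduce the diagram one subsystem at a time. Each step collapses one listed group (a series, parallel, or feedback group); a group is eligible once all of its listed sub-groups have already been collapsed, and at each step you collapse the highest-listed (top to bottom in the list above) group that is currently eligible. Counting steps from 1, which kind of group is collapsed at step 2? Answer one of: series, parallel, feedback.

Answer: series

Working:
Step 1 - close the feedback loop around D1, D2
Step 2 - cascade D3, D4
Step 3 - parallel reduction of [D1/(1+D1*D2)], (D3*D4)
So the answer for step 2 is series.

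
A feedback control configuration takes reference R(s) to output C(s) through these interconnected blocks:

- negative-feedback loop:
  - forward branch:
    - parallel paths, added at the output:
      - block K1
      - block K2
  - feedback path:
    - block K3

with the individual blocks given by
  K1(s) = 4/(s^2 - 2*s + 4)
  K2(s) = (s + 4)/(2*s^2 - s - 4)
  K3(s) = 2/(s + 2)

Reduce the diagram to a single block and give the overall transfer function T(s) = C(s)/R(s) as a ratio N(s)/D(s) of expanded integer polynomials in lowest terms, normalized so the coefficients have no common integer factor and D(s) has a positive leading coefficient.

Step 1 - reduce the parallel group K1, K2 gives (s^3 + 10*s^2 - 8*s)/(2*s^4 - 5*s^3 + 6*s^2 + 4*s - 16)
Step 2 - collapse the loop ((K1+K2) forward, K3 return), which is the overall transfer function T(s) = C(s)/R(s) in lowest terms

Answer: (s^4 + 12*s^3 + 12*s^2 - 16*s)/(2*s^5 - s^4 - 2*s^3 + 36*s^2 - 24*s - 32)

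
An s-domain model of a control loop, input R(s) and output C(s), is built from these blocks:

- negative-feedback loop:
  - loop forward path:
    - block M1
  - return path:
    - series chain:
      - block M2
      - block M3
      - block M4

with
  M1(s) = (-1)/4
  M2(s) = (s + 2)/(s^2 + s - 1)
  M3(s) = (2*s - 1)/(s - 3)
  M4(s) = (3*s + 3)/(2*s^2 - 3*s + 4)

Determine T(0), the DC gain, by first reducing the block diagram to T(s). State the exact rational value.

First reduce the diagram to T(s).

Step 1 - multiply M2, M3, M4 (series) gives (6*s^3 + 15*s^2 + 3*s - 6)/(2*s^5 - 7*s^4 + 2*s^3 + 10*s^2 - 25*s + 12)
Step 2 - apply the feedback formula to M1, (M2*M3*M4) gives (-2*s^5 + 7*s^4 - 2*s^3 - 10*s^2 + 25*s - 12)/(8*s^5 - 28*s^4 + 2*s^3 + 25*s^2 - 103*s + 54)
Step 2 gives the overall T(s). Then T(0) = -12/54 = -2/9.

Answer: -2/9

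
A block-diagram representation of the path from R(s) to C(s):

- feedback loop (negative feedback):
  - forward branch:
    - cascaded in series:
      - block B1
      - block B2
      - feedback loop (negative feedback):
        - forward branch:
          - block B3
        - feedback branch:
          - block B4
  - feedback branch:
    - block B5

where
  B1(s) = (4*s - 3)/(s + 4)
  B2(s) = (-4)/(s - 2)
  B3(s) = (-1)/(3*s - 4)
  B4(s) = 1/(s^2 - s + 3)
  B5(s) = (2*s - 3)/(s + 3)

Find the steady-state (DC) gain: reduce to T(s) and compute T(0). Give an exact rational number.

Step 1: feedback reduction of B3, B4; result (-s^2 + s - 3)/(3*s^3 - 7*s^2 + 13*s - 13)
Step 2: reduce the series chain B1, B2, [B3/(1+B3*B4)]; result (16*s^3 - 28*s^2 + 60*s - 36)/(3*s^5 - s^4 - 25*s^3 + 69*s^2 - 130*s + 104)
Step 3: reduce the feedback loop with forward (B1*B2*[B3/(1+B3*B4)]) and return B5; result (16*s^4 + 20*s^3 - 24*s^2 + 144*s - 108)/(3*s^6 + 8*s^5 + 4*s^4 - 110*s^3 + 281*s^2 - 538*s + 420)
Evaluating the step-3 result (the overall T(s)) at s = 0 gives T(0) = -108/420 = -9/35.

Final answer: -9/35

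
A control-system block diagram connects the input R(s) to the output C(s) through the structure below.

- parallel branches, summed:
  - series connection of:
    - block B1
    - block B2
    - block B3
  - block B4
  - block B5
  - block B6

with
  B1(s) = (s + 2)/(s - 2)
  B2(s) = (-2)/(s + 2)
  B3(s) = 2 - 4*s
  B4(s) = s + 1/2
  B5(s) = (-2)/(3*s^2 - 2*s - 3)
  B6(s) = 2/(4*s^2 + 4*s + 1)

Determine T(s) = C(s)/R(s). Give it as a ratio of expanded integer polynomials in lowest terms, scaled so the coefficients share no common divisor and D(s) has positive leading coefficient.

Answer: (24*s^6 + 164*s^5 - 102*s^4 - 293*s^3 - 34*s^2 + 133*s + 62)/(24*s^5 - 40*s^4 - 50*s^3 + 40*s^2 + 50*s + 12)

Working:
[1] reduce the series chain B1, B2, B3 gives (8*s - 4)/(s - 2)
[2] parallel reduction of (B1*B2*B3), B4, B5, B6: this yields T(s), and no further normalization is needed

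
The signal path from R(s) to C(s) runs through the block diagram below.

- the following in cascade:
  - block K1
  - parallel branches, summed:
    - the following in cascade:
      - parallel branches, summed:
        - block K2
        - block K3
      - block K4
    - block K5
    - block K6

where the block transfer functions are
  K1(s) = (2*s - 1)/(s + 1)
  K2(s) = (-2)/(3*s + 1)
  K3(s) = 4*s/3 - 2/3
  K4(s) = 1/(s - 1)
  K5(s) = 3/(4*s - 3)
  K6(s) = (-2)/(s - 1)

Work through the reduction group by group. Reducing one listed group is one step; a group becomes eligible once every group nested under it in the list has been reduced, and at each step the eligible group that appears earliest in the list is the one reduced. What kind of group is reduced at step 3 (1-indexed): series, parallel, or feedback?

Reducing step by step:

Step 1. parallel reduction of K2, K3
Step 2. cascade (K2+K3), K4
Step 3. add ((K2+K3)*K4), K5, K6 (parallel)
Step 4. cascade K1, (((K2+K3)*K4)+K5+K6)
The group at step 3 is a parallel group.

Answer: parallel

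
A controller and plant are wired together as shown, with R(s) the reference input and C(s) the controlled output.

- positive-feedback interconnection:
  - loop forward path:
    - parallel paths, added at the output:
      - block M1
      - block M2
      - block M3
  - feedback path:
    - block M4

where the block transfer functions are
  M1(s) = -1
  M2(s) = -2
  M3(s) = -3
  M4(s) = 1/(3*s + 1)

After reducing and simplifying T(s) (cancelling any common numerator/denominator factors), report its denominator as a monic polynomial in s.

The answer is s + 7/3.

Reasoning:
(1) reduce the parallel group M1, M2, M3, giving -6
(2) close the feedback loop around (M1+M2+M3), M4, giving (-18*s - 6)/(3*s + 7)
No further cancellation is possible in the step-2 result, so that is T(s). Its denominator becomes monic after dividing by the leading coefficient 3.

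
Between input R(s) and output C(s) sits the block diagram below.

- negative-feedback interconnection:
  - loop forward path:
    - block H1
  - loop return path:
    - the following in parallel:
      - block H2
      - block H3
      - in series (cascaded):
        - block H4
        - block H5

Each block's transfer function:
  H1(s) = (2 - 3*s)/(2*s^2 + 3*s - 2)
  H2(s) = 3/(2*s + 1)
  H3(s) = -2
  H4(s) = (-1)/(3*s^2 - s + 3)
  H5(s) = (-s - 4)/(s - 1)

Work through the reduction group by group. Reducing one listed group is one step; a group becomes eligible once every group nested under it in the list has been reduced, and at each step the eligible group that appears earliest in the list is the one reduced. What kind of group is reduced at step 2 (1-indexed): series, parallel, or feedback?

Reducing step by step:

Step 1. multiply H4, H5 (series)
Step 2. combine H2, H3, (H4*H5) in parallel
Step 3. feedback reduction of H1, (H2+H3+(H4*H5))
Step 2: parallel.

Answer: parallel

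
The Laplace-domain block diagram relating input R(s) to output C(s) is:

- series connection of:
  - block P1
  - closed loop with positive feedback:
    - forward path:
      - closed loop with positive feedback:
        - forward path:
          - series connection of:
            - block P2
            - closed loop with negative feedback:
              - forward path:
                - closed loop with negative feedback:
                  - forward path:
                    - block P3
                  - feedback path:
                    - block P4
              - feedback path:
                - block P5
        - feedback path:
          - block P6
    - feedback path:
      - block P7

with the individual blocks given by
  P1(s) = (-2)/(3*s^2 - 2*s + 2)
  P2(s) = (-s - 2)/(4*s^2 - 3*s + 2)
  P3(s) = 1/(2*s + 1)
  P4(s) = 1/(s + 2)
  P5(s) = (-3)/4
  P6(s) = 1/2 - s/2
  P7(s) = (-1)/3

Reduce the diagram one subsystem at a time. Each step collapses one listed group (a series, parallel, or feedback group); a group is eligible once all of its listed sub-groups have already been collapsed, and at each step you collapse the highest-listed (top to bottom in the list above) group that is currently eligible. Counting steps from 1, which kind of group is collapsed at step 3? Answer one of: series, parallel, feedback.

(1) reduce the feedback loop with forward P3 and return P4
(2) feedback reduction of [P3/(1+P3*P4)], P5
(3) reduce the series chain P2, [[P3/(1+P3*P4)]/(1+[P3/(1+P3*P4)]*P5)]
(4) close the feedback loop around (P2*[[P3/(1+P3*P4)]/(1+[P3/(1+P3*P4)]*P5)]), P6
(5) close the feedback loop around [(P2*[[P3/(1+P3*P4)]/(1+[P3/(1+P3*P4)]*P5)])/(1-(P2*[[P3/(1+P3*P4)]/(1+[P3/(1+P3*P4)]*P5)])*P6)], P7
(6) cascade P1, [[(P2*[[P3/(1+P3*P4)]/(1+[P3/(1+P3*P4)]*P5)])/(1-(P2*[[P3/(1+P3*P4)]/(1+[P3/(1+P3*P4)]*P5)])*P6)]/(1-[(P2*[[P3/(1+P3*P4)]/(1+[P3/(1+P3*P4)]*P5)])/(1-(P2*[[P3/(1+P3*P4)]/(1+[P3/(1+P3*P4)]*P5)])*P6)]*P7)]
Step 3: series.

Answer: series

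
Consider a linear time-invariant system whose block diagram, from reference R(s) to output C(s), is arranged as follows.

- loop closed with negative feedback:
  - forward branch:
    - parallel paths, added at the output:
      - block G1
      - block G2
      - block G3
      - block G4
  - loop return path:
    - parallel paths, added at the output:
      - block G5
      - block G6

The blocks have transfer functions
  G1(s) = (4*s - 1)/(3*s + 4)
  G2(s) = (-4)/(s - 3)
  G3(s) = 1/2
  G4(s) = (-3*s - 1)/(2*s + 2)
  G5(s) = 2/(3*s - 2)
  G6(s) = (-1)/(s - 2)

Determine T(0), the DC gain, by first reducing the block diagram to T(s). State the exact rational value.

Step 1: reduce the parallel group G1, G2, G3, G4 gives (s^3 - 16*s^2 - 26*s - 13)/(3*s^3 - 2*s^2 - 17*s - 12)
Step 2: combine G5, G6 in parallel gives (-s - 2)/(3*s^2 - 8*s + 4)
Step 3: apply the feedback formula to (G1+G2+G3+G4), (G5+G6) gives (3*s^5 - 56*s^4 + 54*s^3 + 105*s^2 - 52)/(9*s^5 - 31*s^4 - 9*s^3 + 150*s^2 + 93*s - 22)
Step 3 gives the overall T(s). Then T(0) = -52/(-22) = 26/11.

Hence the answer: 26/11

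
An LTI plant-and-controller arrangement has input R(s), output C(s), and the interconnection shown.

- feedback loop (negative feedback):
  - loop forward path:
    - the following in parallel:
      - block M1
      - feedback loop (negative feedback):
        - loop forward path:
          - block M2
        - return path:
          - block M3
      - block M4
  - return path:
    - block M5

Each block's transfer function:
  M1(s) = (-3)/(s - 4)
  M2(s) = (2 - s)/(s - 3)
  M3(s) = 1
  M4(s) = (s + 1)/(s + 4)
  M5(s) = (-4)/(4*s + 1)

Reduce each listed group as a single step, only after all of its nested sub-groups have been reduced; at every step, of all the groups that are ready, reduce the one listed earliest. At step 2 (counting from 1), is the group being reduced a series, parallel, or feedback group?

[1] collapse the loop (M2 forward, M3 return)
[2] combine M1, [M2/(1+M2*M3)], M4 in parallel
[3] collapse the loop ((M1+[M2/(1+M2*M3)]+M4) forward, M5 return)
Step 2: parallel.

Therefore the answer is parallel.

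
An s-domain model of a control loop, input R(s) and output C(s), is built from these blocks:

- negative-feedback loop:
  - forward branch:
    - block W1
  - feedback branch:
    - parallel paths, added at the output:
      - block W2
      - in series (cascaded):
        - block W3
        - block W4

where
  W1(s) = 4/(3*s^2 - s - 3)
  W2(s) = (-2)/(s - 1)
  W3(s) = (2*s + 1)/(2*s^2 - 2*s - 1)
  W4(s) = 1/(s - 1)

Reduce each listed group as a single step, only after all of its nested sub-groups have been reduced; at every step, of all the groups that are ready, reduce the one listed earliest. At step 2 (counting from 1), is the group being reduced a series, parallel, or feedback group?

Answer: parallel

Working:
Step 1. series reduction of W3, W4
Step 2. reduce the parallel group W2, (W3*W4)
Step 3. apply the feedback formula to W1, (W2+(W3*W4))
Step 2 collapses a parallel group.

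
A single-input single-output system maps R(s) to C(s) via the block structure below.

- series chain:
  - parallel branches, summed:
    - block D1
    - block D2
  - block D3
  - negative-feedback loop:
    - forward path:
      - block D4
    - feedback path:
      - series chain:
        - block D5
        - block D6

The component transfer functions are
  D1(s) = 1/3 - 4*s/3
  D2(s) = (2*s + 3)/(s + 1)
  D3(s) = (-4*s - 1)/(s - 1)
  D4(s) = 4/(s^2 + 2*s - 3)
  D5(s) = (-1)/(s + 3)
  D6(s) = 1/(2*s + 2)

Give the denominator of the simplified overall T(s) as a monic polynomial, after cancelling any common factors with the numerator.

Answer: s^5 + 5*s^4 + 2*s^3 - 14*s^2 - 5*s + 11

Working:
Step 1 - parallel reduction of D1, D2: (-4*s^2 + 3*s + 10)/(3*s + 3)
Step 2 - combine D5, D6 in series: (-1)/(2*s^2 + 8*s + 6)
Step 3 - close the feedback loop around D4, (D5*D6): (4*s^2 + 16*s + 12)/(s^4 + 6*s^3 + 8*s^2 - 6*s - 11)
Step 4 - reduce the series chain (D1+D2), D3, [D4/(1+D4*(D5*D6))]: (64*s^4 + 160*s^3 - 268*s^2 - 556*s - 120)/(3*s^5 + 15*s^4 + 6*s^3 - 42*s^2 - 15*s + 33)
Step 4 gives the fully reduced T(s), with no common factor left to cancel. The denominator's leading coefficient is 3, so divide each of its coefficients by 3 to get the monic form.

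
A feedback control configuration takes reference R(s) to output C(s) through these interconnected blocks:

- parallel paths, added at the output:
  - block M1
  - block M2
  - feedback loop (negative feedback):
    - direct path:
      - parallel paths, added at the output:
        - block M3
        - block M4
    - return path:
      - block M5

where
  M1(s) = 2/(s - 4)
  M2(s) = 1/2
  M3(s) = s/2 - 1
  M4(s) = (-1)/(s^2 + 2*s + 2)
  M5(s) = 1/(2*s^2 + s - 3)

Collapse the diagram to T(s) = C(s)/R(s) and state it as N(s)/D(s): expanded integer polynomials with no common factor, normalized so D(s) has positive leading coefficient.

Step 1. combine M3, M4 in parallel: (s^3 - 2*s - 6)/(2*s^2 + 4*s + 4)
Step 2. feedback reduction of (M3+M4), M5: (2*s^5 + s^4 - 7*s^3 - 14*s^2 + 18)/(4*s^4 + 11*s^3 + 6*s^2 - 10*s - 18)
Step 3. add M1, M2, [(M3+M4)/(1+(M3+M4)*M5)] (parallel): this yields T(s), and no further normalization is needed

Hence the answer: (4*s^6 - 10*s^5 - 11*s^4 + 34*s^3 + 102*s^2 + 18*s - 144)/(8*s^5 - 10*s^4 - 76*s^3 - 68*s^2 + 44*s + 144)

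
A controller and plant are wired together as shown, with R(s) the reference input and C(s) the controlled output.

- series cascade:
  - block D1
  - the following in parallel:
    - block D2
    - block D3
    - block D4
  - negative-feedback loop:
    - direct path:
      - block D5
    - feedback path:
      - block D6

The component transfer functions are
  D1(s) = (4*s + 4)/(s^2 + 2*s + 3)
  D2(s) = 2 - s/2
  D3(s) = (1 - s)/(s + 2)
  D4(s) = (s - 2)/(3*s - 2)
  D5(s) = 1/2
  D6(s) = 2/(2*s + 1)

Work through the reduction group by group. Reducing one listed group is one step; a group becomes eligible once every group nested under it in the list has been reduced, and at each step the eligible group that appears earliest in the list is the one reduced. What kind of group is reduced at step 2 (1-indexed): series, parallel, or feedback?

Step 1: add D2, D3, D4 (parallel)
Step 2: close the feedback loop around D5, D6
Step 3: series reduction of D1, (D2+D3+D4), [D5/(1+D5*D6)]
So the answer for step 2 is feedback.

Answer: feedback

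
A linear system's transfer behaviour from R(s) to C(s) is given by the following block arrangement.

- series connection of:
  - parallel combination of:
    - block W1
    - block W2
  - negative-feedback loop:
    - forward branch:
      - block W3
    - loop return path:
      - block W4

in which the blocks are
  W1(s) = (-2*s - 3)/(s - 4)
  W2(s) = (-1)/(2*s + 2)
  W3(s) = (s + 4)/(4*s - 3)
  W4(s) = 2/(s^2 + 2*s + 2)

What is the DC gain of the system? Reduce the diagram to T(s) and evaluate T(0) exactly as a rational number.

Answer: 1

Working:
Step 1 - combine W1, W2 in parallel -> (-4*s^2 - 11*s - 2)/(2*s^2 - 6*s - 8)
Step 2 - close the feedback loop around W3, W4 -> (s^3 + 6*s^2 + 10*s + 8)/(4*s^3 + 5*s^2 + 4*s + 2)
Step 3 - reduce the series chain (W1+W2), [W3/(1+W3*W4)] -> (-4*s^5 - 35*s^4 - 108*s^3 - 154*s^2 - 108*s - 16)/(8*s^5 - 14*s^4 - 54*s^3 - 60*s^2 - 44*s - 16)
Step 3 gives the overall T(s). Then T(0) = -16/(-16) = 1.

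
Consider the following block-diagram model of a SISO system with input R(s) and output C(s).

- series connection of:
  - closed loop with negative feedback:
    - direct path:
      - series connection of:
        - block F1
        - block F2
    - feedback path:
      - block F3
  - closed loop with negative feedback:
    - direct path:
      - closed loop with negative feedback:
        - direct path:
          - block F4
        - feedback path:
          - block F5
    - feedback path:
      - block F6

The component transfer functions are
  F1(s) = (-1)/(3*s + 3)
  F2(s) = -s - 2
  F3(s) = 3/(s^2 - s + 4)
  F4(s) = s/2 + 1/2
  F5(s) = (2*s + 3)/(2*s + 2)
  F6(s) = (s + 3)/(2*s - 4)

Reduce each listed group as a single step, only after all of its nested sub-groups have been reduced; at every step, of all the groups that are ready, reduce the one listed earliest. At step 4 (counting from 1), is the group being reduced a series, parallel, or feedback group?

Step 1 - combine F1, F2 in series
Step 2 - reduce the feedback loop with forward (F1*F2) and return F3
Step 3 - close the feedback loop around F4, F5
Step 4 - close the feedback loop around [F4/(1+F4*F5)], F6
Step 5 - combine [(F1*F2)/(1+(F1*F2)*F3)], [[F4/(1+F4*F5)]/(1+[F4/(1+F4*F5)]*F6)] in series
The group at step 4 is a feedback group.

Final answer: feedback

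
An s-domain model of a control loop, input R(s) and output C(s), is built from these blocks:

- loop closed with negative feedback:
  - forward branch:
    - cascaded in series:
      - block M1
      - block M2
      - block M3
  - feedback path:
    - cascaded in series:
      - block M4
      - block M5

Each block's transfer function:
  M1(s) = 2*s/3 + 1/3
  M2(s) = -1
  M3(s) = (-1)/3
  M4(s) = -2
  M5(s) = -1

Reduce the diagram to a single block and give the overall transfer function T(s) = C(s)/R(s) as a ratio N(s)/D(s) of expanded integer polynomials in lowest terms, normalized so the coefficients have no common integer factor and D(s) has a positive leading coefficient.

Step 1. reduce the series chain M1, M2, M3 = 2*s/9 + 1/9
Step 2. multiply M4, M5 (series) = 2
Step 3. apply the feedback formula to (M1*M2*M3), (M4*M5), which is the overall transfer function T(s) = C(s)/R(s) in lowest terms

Final answer: (2*s + 1)/(4*s + 11)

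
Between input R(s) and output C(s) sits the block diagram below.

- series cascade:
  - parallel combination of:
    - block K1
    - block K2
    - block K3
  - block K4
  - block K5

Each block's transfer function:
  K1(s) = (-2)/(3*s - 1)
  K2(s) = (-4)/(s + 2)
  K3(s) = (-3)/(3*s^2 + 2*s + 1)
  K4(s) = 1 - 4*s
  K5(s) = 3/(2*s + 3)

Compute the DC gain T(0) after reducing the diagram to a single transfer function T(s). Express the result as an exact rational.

Step 1 - sum the parallel branches K1, K2, K3 gives (-42*s^3 - 37*s^2 - 29*s + 6)/(9*s^4 + 21*s^3 + 7*s^2 + s - 2)
Step 2 - cascade (K1+K2+K3), K4, K5 gives (504*s^4 + 318*s^3 + 237*s^2 - 159*s + 18)/(18*s^5 + 69*s^4 + 77*s^3 + 23*s^2 - s - 6)
The step-2 result is T(s). Setting s = 0: T(0) = 18/(-6) = -3.

Answer: -3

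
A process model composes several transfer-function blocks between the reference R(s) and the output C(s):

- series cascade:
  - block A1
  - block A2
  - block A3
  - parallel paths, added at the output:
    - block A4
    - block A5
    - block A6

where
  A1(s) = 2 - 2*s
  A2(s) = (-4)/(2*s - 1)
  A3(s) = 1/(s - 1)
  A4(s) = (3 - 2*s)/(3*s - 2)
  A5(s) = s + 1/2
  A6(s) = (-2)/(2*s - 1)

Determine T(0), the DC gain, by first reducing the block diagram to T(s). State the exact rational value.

(1) parallel reduction of A4, A5, A6 gives (12*s^3 - 16*s^2 + s + 4)/(12*s^2 - 14*s + 4)
(2) combine A1, A2, A3, (A4+A5+A6) in series gives (48*s^3 - 64*s^2 + 4*s + 16)/(12*s^3 - 20*s^2 + 11*s - 2)
DC gain: substitute s = 0 into T(s) from step 2: T(0) = 16/(-2) = -8.

Therefore the answer is -8.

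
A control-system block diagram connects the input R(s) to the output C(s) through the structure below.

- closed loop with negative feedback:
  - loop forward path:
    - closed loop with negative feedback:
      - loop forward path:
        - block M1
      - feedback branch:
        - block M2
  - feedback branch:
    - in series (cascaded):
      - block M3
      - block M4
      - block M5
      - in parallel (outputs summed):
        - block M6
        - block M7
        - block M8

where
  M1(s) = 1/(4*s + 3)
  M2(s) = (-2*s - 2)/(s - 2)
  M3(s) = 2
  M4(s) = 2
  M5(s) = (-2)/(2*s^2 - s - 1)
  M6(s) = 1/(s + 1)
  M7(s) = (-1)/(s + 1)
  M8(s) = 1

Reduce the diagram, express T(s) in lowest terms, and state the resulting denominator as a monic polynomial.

(1) collapse the loop (M1 forward, M2 return) -> (s - 2)/(4*s^2 - 7*s - 8)
(2) combine M6, M7, M8 in parallel -> 1
(3) combine M3, M4, M5, (M6+M7+M8) in series -> (-8)/(2*s^2 - s - 1)
(4) collapse the loop ([M1/(1+M1*M2)] forward, (M3*M4*M5*(M6+M7+M8)) return) -> (2*s^3 - 5*s^2 + s + 2)/(8*s^4 - 18*s^3 - 13*s^2 + 7*s + 24)
Step 4 gives the fully reduced T(s), with no common factor left to cancel. The denominator's leading coefficient is 8, so divide each of its coefficients by 8 to get the monic form.

Answer: s^4 - 9*s^3/4 - 13*s^2/8 + 7*s/8 + 3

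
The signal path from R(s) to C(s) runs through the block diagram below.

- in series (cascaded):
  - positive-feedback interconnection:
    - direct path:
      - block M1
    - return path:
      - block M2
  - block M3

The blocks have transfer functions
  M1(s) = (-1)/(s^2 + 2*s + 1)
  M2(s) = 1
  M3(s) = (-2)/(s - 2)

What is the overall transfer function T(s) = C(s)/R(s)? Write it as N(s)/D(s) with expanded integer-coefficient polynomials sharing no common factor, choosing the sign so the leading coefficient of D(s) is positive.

[1] reduce the feedback loop with forward M1 and return M2 -> (-1)/(s^2 + 2*s + 2)
[2] multiply [M1/(1-M1*M2)], M3 (series) - this is the overall T(s), already in the required normalized form

Therefore the answer is 2/(s^3 - 2*s - 4).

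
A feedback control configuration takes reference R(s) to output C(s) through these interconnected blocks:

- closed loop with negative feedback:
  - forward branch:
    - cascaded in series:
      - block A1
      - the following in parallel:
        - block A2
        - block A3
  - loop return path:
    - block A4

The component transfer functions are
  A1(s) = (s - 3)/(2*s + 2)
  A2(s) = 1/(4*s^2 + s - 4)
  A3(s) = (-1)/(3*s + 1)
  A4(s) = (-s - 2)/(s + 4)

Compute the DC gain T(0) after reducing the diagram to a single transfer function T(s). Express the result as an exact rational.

Reducing step by step:

[1] sum the parallel branches A2, A3 -> (-4*s^2 + 2*s + 5)/(12*s^3 + 7*s^2 - 11*s - 4)
[2] cascade A1, (A2+A3) -> (-4*s^3 + 14*s^2 - s - 15)/(24*s^4 + 38*s^3 - 8*s^2 - 30*s - 8)
[3] apply the feedback formula to (A1*(A2+A3)), A4 -> (-4*s^4 - 2*s^3 + 55*s^2 - 19*s - 60)/(24*s^5 + 138*s^4 + 138*s^3 - 89*s^2 - 111*s - 2)
That last expression is T(s); at s = 0 only the constant terms survive, so T(0) = -60/(-2) = 30.

Answer: 30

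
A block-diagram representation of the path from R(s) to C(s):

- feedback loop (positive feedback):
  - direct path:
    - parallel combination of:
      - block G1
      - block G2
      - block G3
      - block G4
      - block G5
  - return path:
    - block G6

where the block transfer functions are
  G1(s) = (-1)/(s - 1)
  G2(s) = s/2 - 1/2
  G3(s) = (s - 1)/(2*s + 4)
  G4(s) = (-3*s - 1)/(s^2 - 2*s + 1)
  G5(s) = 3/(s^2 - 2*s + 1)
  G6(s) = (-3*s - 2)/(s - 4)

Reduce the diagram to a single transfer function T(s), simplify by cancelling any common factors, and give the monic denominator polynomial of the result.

(1) add G1, G2, G3, G4, G5 (parallel) = (s^4 - 14*s^2 - 2*s + 9)/(2*s^3 - 6*s + 4)
(2) reduce the feedback loop with forward (G1+G2+G3+G4+G5) and return G6 = (s^5 - 4*s^4 - 14*s^3 + 54*s^2 + 17*s - 36)/(3*s^5 + 4*s^4 - 50*s^3 - 40*s^2 + 51*s + 2)
The result of step 2 is T(s) in lowest terms. Its denominator has leading coefficient 3; dividing the denominator through by 3 makes it monic.

Answer: s^5 + 4*s^4/3 - 50*s^3/3 - 40*s^2/3 + 17*s + 2/3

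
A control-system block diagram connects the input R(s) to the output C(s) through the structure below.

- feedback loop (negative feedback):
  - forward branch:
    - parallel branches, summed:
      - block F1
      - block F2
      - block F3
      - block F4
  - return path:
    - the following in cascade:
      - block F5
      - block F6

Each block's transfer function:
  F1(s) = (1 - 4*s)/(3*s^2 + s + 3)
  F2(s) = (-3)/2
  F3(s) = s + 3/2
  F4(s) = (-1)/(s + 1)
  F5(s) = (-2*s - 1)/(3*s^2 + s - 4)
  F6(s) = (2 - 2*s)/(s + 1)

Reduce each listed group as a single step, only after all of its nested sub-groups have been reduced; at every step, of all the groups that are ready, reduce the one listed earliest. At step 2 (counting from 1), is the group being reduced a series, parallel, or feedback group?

Step 1. reduce the parallel group F1, F2, F3, F4
Step 2. combine F5, F6 in series
Step 3. apply the feedback formula to (F1+F2+F3+F4), (F5*F6)
At step 2 the group reduced is series.

Final answer: series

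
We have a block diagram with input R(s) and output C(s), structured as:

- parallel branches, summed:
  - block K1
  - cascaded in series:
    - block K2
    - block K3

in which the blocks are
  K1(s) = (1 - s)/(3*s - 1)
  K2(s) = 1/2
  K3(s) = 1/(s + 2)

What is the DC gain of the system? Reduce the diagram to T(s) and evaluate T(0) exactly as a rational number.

(1) multiply K2, K3 (series): 1/(2*s + 4)
(2) combine K1, (K2*K3) in parallel: (-2*s^2 + s + 3)/(6*s^2 + 10*s - 4)
Evaluating the step-2 result (the overall T(s)) at s = 0 gives T(0) = 3/(-4) = -3/4.

Final answer: -3/4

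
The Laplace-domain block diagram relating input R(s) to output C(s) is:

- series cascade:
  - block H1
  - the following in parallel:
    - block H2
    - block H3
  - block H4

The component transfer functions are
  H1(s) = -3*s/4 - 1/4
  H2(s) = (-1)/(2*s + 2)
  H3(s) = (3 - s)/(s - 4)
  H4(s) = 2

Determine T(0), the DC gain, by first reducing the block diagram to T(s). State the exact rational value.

First reduce the diagram to T(s).

[1] parallel reduction of H2, H3 gives (-2*s^2 + 3*s + 10)/(2*s^2 - 6*s - 8)
[2] multiply H1, (H2+H3), H4 (series) gives (6*s^3 - 7*s^2 - 33*s - 10)/(4*s^2 - 12*s - 16)
Step 2 gives the overall T(s). Then T(0) = -10/(-16) = 5/8.

Answer: 5/8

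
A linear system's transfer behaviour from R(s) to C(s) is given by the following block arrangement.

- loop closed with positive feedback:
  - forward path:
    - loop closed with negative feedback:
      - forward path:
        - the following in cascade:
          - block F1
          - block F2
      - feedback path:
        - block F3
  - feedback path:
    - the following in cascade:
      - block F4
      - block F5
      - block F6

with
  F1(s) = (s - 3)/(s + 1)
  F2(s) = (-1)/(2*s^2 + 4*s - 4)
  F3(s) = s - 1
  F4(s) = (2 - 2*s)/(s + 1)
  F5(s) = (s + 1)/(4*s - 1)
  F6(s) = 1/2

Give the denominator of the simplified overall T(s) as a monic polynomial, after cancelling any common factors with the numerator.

[1] series reduction of F1, F2, giving (3 - s)/(2*s^3 + 6*s^2 - 4)
[2] close the feedback loop around (F1*F2), F3, giving (3 - s)/(2*s^3 + 5*s^2 + 4*s - 7)
[3] combine F4, F5, F6 in series, giving (1 - s)/(4*s - 1)
[4] collapse the loop ([(F1*F2)/(1+(F1*F2)*F3)] forward, (F4*F5*F6) return), giving (-4*s^2 + 13*s - 3)/(8*s^4 + 18*s^3 + 10*s^2 - 28*s + 4)
That last expression is T(s), already simplified. Scaling its denominator by 1/8 (the reciprocal of the leading coefficient) yields the monic denominator.

Answer: s^4 + 9*s^3/4 + 5*s^2/4 - 7*s/2 + 1/2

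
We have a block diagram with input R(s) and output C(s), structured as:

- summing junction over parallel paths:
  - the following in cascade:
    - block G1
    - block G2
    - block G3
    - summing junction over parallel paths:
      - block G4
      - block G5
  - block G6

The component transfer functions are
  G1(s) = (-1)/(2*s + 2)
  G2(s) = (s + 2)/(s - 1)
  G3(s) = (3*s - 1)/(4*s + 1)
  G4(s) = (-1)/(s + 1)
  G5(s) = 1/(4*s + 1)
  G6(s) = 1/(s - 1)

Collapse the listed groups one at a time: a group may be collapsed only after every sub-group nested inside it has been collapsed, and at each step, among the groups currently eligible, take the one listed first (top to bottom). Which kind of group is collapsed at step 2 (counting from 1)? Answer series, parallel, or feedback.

Step 1. add G4, G5 (parallel)
Step 2. combine G1, G2, G3, (G4+G5) in series
Step 3. reduce the parallel group (G1*G2*G3*(G4+G5)), G6
Step 2 collapses a series group.

Therefore the answer is series.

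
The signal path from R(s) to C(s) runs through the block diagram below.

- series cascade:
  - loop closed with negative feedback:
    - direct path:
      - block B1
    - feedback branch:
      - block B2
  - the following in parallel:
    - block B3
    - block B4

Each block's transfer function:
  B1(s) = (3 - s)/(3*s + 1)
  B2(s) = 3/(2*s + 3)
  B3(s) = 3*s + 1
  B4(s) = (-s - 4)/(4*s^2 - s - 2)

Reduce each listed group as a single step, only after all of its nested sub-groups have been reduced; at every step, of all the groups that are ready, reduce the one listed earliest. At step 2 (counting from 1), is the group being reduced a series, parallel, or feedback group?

(1) reduce the feedback loop with forward B1 and return B2
(2) sum the parallel branches B3, B4
(3) multiply [B1/(1+B1*B2)], (B3+B4) (series)
The group at step 2 is a parallel group.

Therefore the answer is parallel.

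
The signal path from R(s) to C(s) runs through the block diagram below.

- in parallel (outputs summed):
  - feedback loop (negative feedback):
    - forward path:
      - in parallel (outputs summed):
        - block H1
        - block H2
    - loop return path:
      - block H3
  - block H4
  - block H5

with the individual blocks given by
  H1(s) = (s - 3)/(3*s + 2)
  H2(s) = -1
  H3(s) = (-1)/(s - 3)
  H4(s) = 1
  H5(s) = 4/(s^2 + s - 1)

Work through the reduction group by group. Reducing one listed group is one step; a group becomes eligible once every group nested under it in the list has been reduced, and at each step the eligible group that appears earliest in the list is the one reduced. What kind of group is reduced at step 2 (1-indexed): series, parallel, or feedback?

Reducing step by step:

1. sum the parallel branches H1, H2
2. feedback reduction of (H1+H2), H3
3. reduce the parallel group [(H1+H2)/(1+(H1+H2)*H3)], H4, H5
The group at step 2 is a feedback group.

Answer: feedback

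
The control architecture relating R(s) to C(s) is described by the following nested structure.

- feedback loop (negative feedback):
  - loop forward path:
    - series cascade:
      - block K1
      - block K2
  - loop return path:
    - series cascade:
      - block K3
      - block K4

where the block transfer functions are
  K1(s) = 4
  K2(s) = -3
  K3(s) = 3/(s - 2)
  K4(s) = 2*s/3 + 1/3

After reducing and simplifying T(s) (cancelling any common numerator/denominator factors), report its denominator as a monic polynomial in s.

Step 1: series reduction of K1, K2 = -12
Step 2: combine K3, K4 in series = (2*s + 1)/(s - 2)
Step 3: apply the feedback formula to (K1*K2), (K3*K4) = (12*s - 24)/(23*s + 14)
T(s) is the step-3 result (common factors already cancelled). Leading coefficient of the denominator: 23. Divide through by 23 for the monic polynomial.

Final answer: s + 14/23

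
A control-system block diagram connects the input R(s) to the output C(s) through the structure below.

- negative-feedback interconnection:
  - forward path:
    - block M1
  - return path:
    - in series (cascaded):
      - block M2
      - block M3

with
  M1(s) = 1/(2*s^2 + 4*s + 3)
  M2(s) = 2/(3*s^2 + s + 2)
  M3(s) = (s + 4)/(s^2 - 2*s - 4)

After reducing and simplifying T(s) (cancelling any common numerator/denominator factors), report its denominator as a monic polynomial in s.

Reducing step by step:

Step 1. combine M2, M3 in series: (2*s + 8)/(3*s^4 - 5*s^3 - 12*s^2 - 8*s - 8)
Step 2. apply the feedback formula to M1, (M2*M3): (3*s^4 - 5*s^3 - 12*s^2 - 8*s - 8)/(6*s^6 + 2*s^5 - 35*s^4 - 79*s^3 - 84*s^2 - 54*s - 16)
No further cancellation is possible in the step-2 result, so that is T(s). Its denominator becomes monic after dividing by the leading coefficient 6.

Answer: s^6 + s^5/3 - 35*s^4/6 - 79*s^3/6 - 14*s^2 - 9*s - 8/3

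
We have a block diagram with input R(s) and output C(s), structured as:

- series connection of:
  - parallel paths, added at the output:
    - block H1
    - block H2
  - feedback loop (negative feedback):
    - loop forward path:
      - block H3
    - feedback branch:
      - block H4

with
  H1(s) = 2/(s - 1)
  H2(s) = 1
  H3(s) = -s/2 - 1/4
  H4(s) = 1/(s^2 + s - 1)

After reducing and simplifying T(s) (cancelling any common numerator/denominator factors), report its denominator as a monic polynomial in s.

Step 1 - sum the parallel branches H1, H2 gives (s + 1)/(s - 1)
Step 2 - apply the feedback formula to H3, H4 gives (-2*s^3 - 3*s^2 + s + 1)/(4*s^2 + 2*s - 5)
Step 3 - reduce the series chain (H1+H2), [H3/(1+H3*H4)] gives (-2*s^4 - 5*s^3 - 2*s^2 + 2*s + 1)/(4*s^3 - 2*s^2 - 7*s + 5)
The result of step 3 is T(s) in lowest terms. Its denominator has leading coefficient 4; dividing the denominator through by 4 makes it monic.

Final answer: s^3 - s^2/2 - 7*s/4 + 5/4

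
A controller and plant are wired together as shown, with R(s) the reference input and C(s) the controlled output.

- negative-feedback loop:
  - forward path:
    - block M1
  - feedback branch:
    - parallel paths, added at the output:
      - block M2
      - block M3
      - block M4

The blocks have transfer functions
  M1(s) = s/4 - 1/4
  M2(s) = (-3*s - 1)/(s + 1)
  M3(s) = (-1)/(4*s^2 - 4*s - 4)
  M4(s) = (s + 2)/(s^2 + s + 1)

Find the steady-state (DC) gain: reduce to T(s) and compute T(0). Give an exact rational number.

Step 1 - add M2, M3, M4 (parallel) gives (-12*s^5 + 19*s^3 + 18*s^2 - 2*s - 5)/(4*s^5 + 4*s^4 - 4*s^3 - 12*s^2 - 12*s - 4)
Step 2 - collapse the loop (M1 forward, (M2+M3+M4) return) gives (-4*s^6 + 8*s^4 + 8*s^3 - 8*s - 4)/(12*s^6 - 28*s^5 - 35*s^4 + 17*s^3 + 68*s^2 + 51*s + 11)
The step-2 result is T(s). Setting s = 0: T(0) = -4/11.

Therefore the answer is -4/11.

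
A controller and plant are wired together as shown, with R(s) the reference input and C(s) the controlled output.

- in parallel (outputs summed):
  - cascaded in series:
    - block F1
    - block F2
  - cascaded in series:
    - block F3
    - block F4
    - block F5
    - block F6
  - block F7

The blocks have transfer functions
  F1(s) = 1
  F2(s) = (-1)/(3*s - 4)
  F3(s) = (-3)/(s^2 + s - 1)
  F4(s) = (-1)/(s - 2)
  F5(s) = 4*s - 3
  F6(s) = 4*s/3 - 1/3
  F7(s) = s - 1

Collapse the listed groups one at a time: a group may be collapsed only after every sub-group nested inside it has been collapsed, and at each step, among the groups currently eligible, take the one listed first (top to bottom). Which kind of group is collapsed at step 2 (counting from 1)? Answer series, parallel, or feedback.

Answer: series

Working:
Step 1: cascade F1, F2
Step 2: combine F3, F4, F5, F6 in series
Step 3: sum the parallel branches (F1*F2), (F3*F4*F5*F6), F7
The group at step 2 is a series group.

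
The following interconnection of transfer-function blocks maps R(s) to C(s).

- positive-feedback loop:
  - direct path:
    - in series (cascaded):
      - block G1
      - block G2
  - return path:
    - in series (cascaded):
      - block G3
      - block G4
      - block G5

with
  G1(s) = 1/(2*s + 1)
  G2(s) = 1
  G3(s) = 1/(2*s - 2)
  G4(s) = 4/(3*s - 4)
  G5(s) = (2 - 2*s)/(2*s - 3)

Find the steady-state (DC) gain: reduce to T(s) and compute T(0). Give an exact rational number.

Step 1 - reduce the series chain G1, G2 -> 1/(2*s + 1)
Step 2 - series reduction of G3, G4, G5 -> (-4)/(6*s^2 - 17*s + 12)
Step 3 - feedback reduction of (G1*G2), (G3*G4*G5) -> (6*s^2 - 17*s + 12)/(12*s^3 - 28*s^2 + 7*s + 16)
Evaluating the step-3 result (the overall T(s)) at s = 0 gives T(0) = 12/16 = 3/4.

Therefore the answer is 3/4.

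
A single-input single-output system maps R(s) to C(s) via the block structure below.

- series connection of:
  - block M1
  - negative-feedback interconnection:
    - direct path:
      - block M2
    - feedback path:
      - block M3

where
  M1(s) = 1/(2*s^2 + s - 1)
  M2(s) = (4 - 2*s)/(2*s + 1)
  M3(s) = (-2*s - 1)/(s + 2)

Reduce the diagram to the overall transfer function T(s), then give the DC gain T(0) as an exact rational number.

Step 1: apply the feedback formula to M2, M3 -> (8 - 2*s^2)/(6*s^2 - s - 2)
Step 2: reduce the series chain M1, [M2/(1+M2*M3)] -> (8 - 2*s^2)/(12*s^4 + 4*s^3 - 11*s^2 - s + 2)
Step 2 gives the overall T(s). Then T(0) = 8/2 = 4.

Hence the answer: 4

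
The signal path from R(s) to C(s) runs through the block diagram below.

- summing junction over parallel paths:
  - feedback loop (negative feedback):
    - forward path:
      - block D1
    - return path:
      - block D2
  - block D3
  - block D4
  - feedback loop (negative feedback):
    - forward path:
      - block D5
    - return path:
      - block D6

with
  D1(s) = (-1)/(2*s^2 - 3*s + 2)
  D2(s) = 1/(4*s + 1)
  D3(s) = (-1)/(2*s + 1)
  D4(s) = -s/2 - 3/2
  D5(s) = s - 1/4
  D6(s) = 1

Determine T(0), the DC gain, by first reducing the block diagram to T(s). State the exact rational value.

Step 1: reduce the feedback loop with forward D1 and return D2 -> (-4*s - 1)/(8*s^3 - 10*s^2 + 5*s + 1)
Step 2: feedback reduction of D5, D6 -> (4*s - 1)/(4*s + 3)
Step 3: parallel reduction of [D1/(1+D1*D2)], D3, D4, [D5/(1+D5*D6)] -> (-64*s^6 - 64*s^5 - 156*s^4 + 72*s^3 - 129*s^2 - 166*s - 23)/(128*s^5 - 72*s^3 + 56*s^2 + 50*s + 6)
Step 3 gives the overall T(s). Then T(0) = -23/6.

Therefore the answer is -23/6.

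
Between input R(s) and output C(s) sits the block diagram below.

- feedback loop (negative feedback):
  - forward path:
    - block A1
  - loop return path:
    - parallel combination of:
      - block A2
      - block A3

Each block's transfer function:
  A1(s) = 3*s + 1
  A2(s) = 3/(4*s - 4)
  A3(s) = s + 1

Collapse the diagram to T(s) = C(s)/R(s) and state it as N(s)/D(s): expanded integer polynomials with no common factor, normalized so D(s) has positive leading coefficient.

The answer is (12*s^2 - 8*s - 4)/(12*s^3 + 4*s^2 + s - 5).

Reasoning:
[1] parallel reduction of A2, A3 gives (4*s^2 - 1)/(4*s - 4)
[2] close the feedback loop around A1, (A2+A3), which is the overall transfer function T(s) = C(s)/R(s) in lowest terms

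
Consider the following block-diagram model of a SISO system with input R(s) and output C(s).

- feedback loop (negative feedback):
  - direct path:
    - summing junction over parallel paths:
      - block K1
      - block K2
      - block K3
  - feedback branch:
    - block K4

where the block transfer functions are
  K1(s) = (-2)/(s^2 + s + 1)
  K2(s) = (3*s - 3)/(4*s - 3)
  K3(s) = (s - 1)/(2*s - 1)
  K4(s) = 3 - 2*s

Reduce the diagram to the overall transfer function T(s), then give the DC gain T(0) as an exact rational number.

Step 1. sum the parallel branches K1, K2, K3 = (10*s^4 - 6*s^3 - 16*s^2 + 10*s)/(8*s^4 - 2*s^3 + s^2 - 7*s + 3)
Step 2. close the feedback loop around (K1+K2+K3), K4 = (-10*s^4 + 6*s^3 + 16*s^2 - 10*s)/(20*s^5 - 50*s^4 - 12*s^3 + 67*s^2 - 23*s - 3)
Evaluating the step-2 result (the overall T(s)) at s = 0 gives T(0) = 0/(-3) = 0.

Therefore the answer is 0.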